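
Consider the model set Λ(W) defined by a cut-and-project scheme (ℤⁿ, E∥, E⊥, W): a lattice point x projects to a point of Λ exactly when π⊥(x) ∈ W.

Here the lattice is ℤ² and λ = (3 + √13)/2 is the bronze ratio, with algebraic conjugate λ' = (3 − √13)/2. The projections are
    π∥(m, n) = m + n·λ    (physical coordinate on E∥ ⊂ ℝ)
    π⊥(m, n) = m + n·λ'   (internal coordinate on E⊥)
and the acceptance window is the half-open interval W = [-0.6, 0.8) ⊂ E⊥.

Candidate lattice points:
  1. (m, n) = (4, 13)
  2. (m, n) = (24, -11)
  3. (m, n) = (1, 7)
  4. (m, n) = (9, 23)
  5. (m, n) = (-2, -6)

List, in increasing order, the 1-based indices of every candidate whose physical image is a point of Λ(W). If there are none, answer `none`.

1, 5

Numerically λ ≈ 3.302776 and λ' = −1/λ ≈ -0.302776.
#1 (4,13): internal coord 4 + (13)·λ' = +0.063917; +0.063917 ∈ [-0.6, 0.8) → IN Λ
#2 (24,-11): internal coord 24 + (-11)·λ' = +27.330532; +27.330532 ∉ [-0.6, 0.8) → out
#3 (1,7): internal coord 1 + (7)·λ' = -1.119429; -1.119429 ∉ [-0.6, 0.8) → out
#4 (9,23): internal coord 9 + (23)·λ' = +2.036160; +2.036160 ∉ [-0.6, 0.8) → out
#5 (-2,-6): internal coord -2 + (-6)·λ' = -0.183346; -0.183346 ∈ [-0.6, 0.8) → IN Λ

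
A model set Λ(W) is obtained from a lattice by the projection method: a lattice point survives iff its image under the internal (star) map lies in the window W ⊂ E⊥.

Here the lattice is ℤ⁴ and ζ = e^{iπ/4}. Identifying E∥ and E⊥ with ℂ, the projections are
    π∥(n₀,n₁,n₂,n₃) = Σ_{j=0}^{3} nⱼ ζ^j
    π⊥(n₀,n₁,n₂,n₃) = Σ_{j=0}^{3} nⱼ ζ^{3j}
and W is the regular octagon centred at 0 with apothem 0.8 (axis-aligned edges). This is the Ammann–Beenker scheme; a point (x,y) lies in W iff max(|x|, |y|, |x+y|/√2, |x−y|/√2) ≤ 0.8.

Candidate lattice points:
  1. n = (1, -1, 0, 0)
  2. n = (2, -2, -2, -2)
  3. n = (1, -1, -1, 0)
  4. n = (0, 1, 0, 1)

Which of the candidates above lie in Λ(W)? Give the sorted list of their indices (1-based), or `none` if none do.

Internal map: ζ^{3j} for j=0..3 gives (1,0), (−√2/2,√2/2), (0,−1), (√2/2,√2/2).
#1 (1, -1, 0, 0): internal (1.7071, -0.7071); octagon support 1.7071 vs apothem 0.8 → ∉ W
#2 (2, -2, -2, -2): internal (2.0000, -0.8284); octagon support 2.0000 vs apothem 0.8 → ∉ W
#3 (1, -1, -1, 0): internal (1.7071, 0.2929); octagon support 1.7071 vs apothem 0.8 → ∉ W
#4 (0, 1, 0, 1): internal (0.0000, 1.4142); octagon support 1.4142 vs apothem 0.8 → ∉ W

none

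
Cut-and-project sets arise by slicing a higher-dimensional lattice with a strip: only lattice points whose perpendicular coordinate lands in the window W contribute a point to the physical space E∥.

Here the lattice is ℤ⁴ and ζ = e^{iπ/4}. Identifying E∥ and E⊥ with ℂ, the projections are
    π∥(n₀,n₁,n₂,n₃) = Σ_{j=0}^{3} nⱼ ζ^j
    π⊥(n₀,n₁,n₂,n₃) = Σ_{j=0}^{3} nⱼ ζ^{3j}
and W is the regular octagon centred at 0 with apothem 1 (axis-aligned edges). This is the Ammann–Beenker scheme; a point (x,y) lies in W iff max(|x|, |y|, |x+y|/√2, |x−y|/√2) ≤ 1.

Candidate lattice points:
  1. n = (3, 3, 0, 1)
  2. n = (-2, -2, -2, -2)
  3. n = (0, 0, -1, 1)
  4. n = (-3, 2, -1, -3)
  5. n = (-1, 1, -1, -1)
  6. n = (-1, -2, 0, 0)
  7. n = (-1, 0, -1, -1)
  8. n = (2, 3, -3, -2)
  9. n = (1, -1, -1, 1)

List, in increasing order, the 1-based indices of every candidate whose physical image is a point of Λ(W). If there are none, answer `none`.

none

With ζ = e^{iπ/4} the internal vectors are ζ^0,ζ^3,ζ^6,ζ^9.
#1 (3, 3, 0, 1): internal (1.58579, 2.82843); octagon support 3.12132 vs apothem 1 → ∉ W
#2 (-2, -2, -2, -2): internal (-2.00000, -0.82843); octagon support 2.00000 vs apothem 1 → ∉ W
#3 (0, 0, -1, 1): internal (0.70711, 1.70711); octagon support 1.70711 vs apothem 1 → ∉ W
#4 (-3, 2, -1, -3): internal (-6.53553, 0.29289); octagon support 6.53553 vs apothem 1 → ∉ W
#5 (-1, 1, -1, -1): internal (-2.41421, 1.00000); octagon support 2.41421 vs apothem 1 → ∉ W
#6 (-1, -2, 0, 0): internal (0.41421, -1.41421); octagon support 1.41421 vs apothem 1 → ∉ W
#7 (-1, 0, -1, -1): internal (-1.70711, 0.29289); octagon support 1.70711 vs apothem 1 → ∉ W
#8 (2, 3, -3, -2): internal (-1.53553, 3.70711); octagon support 3.70711 vs apothem 1 → ∉ W
#9 (1, -1, -1, 1): internal (2.41421, 1.00000); octagon support 2.41421 vs apothem 1 → ∉ W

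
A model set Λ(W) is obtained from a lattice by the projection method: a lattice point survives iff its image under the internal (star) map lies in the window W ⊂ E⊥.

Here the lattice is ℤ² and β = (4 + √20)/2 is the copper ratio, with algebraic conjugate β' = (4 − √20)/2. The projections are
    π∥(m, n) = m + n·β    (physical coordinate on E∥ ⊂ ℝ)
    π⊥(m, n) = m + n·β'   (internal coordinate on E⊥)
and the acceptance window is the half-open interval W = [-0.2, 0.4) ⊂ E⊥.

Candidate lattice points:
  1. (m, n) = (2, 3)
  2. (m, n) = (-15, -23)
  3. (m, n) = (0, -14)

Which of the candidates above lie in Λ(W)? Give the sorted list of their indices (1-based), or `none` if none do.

Numerically β ≈ 4.23607 and β' = −1/β ≈ -0.23607.
[1] lift (2,3): star map gives 1.29180; window check -0.2 ≤ 1.29180 < 0.4 is false → out
[2] lift (-15,-23): star map gives -9.57044; window check -0.2 ≤ -9.57044 < 0.4 is false → out
[3] lift (0,-14): star map gives 3.30495; window check -0.2 ≤ 3.30495 < 0.4 is false → out

none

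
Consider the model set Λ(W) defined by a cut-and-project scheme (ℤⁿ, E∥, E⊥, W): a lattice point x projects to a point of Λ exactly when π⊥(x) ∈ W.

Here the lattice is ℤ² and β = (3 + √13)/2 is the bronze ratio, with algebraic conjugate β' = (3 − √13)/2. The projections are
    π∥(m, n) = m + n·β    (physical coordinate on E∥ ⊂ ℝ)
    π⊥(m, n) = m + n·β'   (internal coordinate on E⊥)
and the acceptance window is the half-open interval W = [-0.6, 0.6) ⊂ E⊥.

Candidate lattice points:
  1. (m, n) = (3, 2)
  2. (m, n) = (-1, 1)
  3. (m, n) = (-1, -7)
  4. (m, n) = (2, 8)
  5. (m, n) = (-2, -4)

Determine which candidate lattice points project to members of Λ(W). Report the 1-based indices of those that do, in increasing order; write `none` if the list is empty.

4

Compute β' = (3−√13)/2 = -0.30278, so π⊥(m,n) = m -0.30278·n.
#1 (3,2): internal coord 3 + (2)·β' = +2.39445; +2.39445 ∉ [-0.6, 0.6) → out
#2 (-1,1): internal coord -1 + (1)·β' = -1.30278; -1.30278 ∉ [-0.6, 0.6) → out
#3 (-1,-7): internal coord -1 + (-7)·β' = +1.11943; +1.11943 ∉ [-0.6, 0.6) → out
#4 (2,8): internal coord 2 + (8)·β' = -0.42221; -0.42221 ∈ [-0.6, 0.6) → IN Λ
#5 (-2,-4): internal coord -2 + (-4)·β' = -0.78890; -0.78890 ∉ [-0.6, 0.6) → out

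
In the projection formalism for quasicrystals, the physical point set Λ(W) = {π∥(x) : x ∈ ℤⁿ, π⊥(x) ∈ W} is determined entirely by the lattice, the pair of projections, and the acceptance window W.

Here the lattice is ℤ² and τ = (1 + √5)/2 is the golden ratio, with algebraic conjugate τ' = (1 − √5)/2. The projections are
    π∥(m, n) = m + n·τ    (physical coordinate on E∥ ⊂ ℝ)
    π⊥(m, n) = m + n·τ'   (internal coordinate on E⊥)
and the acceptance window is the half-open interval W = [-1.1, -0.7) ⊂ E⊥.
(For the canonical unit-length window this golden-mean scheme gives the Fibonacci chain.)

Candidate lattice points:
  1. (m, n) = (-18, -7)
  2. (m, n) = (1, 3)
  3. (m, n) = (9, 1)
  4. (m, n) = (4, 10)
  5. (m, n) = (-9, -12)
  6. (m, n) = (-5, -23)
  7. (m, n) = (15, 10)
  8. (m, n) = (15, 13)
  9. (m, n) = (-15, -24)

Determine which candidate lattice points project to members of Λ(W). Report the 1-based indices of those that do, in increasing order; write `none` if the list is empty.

Compute τ' = (1−√5)/2 = -0.61803, so π⊥(m,n) = m -0.61803·n.
candidate 1: (m,n)=(-18,-7) → π∥ = -18-7·τ ≈ -29.32624, π⊥ = -18-7·τ' ≈ -13.67376 ∉ [-1.1, -0.7) ⇒ out
candidate 2: (m,n)=(1,3) → π∥ = 1+3·τ ≈ 5.85410, π⊥ = 1+3·τ' ≈ -0.85410 ∈ [-1.1, -0.7) ⇒ IN Λ
candidate 3: (m,n)=(9,1) → π∥ = 9+1·τ ≈ 10.61803, π⊥ = 9+1·τ' ≈ 8.38197 ∉ [-1.1, -0.7) ⇒ out
candidate 4: (m,n)=(4,10) → π∥ = 4+10·τ ≈ 20.18034, π⊥ = 4+10·τ' ≈ -2.18034 ∉ [-1.1, -0.7) ⇒ out
candidate 5: (m,n)=(-9,-12) → π∥ = -9-12·τ ≈ -28.41641, π⊥ = -9-12·τ' ≈ -1.58359 ∉ [-1.1, -0.7) ⇒ out
candidate 6: (m,n)=(-5,-23) → π∥ = -5-23·τ ≈ -42.21478, π⊥ = -5-23·τ' ≈ 9.21478 ∉ [-1.1, -0.7) ⇒ out
candidate 7: (m,n)=(15,10) → π∥ = 15+10·τ ≈ 31.18034, π⊥ = 15+10·τ' ≈ 8.81966 ∉ [-1.1, -0.7) ⇒ out
candidate 8: (m,n)=(15,13) → π∥ = 15+13·τ ≈ 36.03444, π⊥ = 15+13·τ' ≈ 6.96556 ∉ [-1.1, -0.7) ⇒ out
candidate 9: (m,n)=(-15,-24) → π∥ = -15-24·τ ≈ -53.83282, π⊥ = -15-24·τ' ≈ -0.16718 ∉ [-1.1, -0.7) ⇒ out

2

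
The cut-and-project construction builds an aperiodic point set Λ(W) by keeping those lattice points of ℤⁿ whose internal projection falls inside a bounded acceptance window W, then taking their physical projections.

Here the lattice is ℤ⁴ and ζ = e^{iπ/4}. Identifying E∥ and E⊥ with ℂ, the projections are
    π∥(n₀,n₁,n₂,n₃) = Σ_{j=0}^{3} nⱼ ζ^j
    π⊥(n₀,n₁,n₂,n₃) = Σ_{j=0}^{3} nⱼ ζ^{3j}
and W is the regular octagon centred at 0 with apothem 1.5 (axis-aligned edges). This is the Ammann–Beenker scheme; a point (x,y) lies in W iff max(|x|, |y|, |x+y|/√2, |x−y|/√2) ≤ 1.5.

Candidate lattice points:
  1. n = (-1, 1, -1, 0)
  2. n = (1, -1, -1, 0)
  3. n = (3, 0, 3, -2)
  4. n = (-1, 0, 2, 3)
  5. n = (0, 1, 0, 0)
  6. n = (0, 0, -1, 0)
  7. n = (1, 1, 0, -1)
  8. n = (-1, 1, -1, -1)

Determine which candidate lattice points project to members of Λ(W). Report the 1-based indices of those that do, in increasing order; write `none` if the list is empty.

π⊥(n) = n₀ + n₁ζ³ + n₂ζ⁶ + n₃ζ⁹ where ζ = e^{iπ/4}.
candidate 1: n = (-1, 1, -1, 0) → π⊥ ≈ (-1.70711, +1.70711); max(|x|,|y|,|x±y|/√2) = 2.41421 > 1.5 ⇒ ∉ W
candidate 2: n = (1, -1, -1, 0) → π⊥ ≈ (+1.70711, +0.29289); max(|x|,|y|,|x±y|/√2) = 1.70711 > 1.5 ⇒ ∉ W
candidate 3: n = (3, 0, 3, -2) → π⊥ ≈ (+1.58579, -4.41421); max(|x|,|y|,|x±y|/√2) = 4.41421 > 1.5 ⇒ ∉ W
candidate 4: n = (-1, 0, 2, 3) → π⊥ ≈ (+1.12132, +0.12132); max(|x|,|y|,|x±y|/√2) = 1.12132 ≤ 1.5 ⇒ ∈ W
candidate 5: n = (0, 1, 0, 0) → π⊥ ≈ (-0.70711, +0.70711); max(|x|,|y|,|x±y|/√2) = 1.00000 ≤ 1.5 ⇒ ∈ W
candidate 6: n = (0, 0, -1, 0) → π⊥ ≈ (+0.00000, +1.00000); max(|x|,|y|,|x±y|/√2) = 1.00000 ≤ 1.5 ⇒ ∈ W
candidate 7: n = (1, 1, 0, -1) → π⊥ ≈ (-0.41421, +0.00000); max(|x|,|y|,|x±y|/√2) = 0.41421 ≤ 1.5 ⇒ ∈ W
candidate 8: n = (-1, 1, -1, -1) → π⊥ ≈ (-2.41421, +1.00000); max(|x|,|y|,|x±y|/√2) = 2.41421 > 1.5 ⇒ ∉ W

4, 5, 6, 7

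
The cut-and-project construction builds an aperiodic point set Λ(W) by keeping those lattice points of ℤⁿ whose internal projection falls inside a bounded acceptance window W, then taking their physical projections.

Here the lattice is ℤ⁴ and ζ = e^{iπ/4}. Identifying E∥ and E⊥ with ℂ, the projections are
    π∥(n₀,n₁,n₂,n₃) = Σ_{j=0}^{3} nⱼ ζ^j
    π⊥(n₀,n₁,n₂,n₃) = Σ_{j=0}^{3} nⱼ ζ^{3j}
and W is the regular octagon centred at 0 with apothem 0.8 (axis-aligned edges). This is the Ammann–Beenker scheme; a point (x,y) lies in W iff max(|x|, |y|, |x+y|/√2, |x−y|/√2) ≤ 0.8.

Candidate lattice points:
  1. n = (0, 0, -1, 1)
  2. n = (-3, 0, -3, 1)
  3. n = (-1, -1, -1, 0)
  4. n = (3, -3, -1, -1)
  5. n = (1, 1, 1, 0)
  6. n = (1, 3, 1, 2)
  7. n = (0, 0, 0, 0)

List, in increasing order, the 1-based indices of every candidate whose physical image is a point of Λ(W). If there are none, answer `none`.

Internal map: ζ^{3j} for j=0..3 gives (1,0), (−√2/2,√2/2), (0,−1), (√2/2,√2/2).
#1 (0, 0, -1, 1): internal (0.7071, 1.7071); octagon support 1.7071 vs apothem 0.8 → ∉ W
#2 (-3, 0, -3, 1): internal (-2.2929, 3.7071); octagon support 4.2426 vs apothem 0.8 → ∉ W
#3 (-1, -1, -1, 0): internal (-0.2929, 0.2929); octagon support 0.4142 vs apothem 0.8 → ∈ W
#4 (3, -3, -1, -1): internal (4.4142, -1.8284); octagon support 4.4142 vs apothem 0.8 → ∉ W
#5 (1, 1, 1, 0): internal (0.2929, -0.2929); octagon support 0.4142 vs apothem 0.8 → ∈ W
#6 (1, 3, 1, 2): internal (0.2929, 2.5355); octagon support 2.5355 vs apothem 0.8 → ∉ W
#7 (0, 0, 0, 0): internal (0.0000, 0.0000); octagon support 0.0000 vs apothem 0.8 → ∈ W

3, 5, 7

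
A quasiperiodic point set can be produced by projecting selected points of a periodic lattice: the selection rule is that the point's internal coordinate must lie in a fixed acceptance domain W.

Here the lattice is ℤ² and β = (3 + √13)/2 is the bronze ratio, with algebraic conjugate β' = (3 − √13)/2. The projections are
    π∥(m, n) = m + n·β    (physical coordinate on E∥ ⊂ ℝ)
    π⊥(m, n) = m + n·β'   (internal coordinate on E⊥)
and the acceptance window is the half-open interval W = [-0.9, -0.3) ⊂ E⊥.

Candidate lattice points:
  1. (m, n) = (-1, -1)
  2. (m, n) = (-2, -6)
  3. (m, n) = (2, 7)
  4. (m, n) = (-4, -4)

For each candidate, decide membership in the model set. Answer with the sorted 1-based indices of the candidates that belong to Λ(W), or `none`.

1

Compute β' = (3−√13)/2 = -0.30278, so π⊥(m,n) = m -0.30278·n.
[1] lift (-1,-1): star map gives -0.69722; window check -0.9 ≤ -0.69722 < -0.3 is true → IN Λ
[2] lift (-2,-6): star map gives -0.18335; window check -0.9 ≤ -0.18335 < -0.3 is false → out
[3] lift (2,7): star map gives -0.11943; window check -0.9 ≤ -0.11943 < -0.3 is false → out
[4] lift (-4,-4): star map gives -2.78890; window check -0.9 ≤ -2.78890 < -0.3 is false → out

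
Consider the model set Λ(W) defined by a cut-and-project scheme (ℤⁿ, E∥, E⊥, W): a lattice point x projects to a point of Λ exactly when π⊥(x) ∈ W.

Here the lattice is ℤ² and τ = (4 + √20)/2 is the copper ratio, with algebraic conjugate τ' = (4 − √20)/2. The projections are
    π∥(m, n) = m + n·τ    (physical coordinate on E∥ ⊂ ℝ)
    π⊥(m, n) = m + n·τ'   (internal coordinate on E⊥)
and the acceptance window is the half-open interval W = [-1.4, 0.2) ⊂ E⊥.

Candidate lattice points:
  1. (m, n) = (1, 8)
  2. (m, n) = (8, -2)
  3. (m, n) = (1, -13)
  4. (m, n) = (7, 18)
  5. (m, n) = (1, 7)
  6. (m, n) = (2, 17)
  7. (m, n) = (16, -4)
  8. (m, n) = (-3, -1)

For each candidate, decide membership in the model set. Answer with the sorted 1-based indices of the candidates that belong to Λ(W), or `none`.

τ' = (4−√20)/2 ≈ -0.2361.
candidate 1: (m,n)=(1,8) → π∥ = 1+8·τ ≈ 34.8885, π⊥ = 1+8·τ' ≈ -0.8885 ∈ [-1.4, 0.2) ⇒ IN Λ
candidate 2: (m,n)=(8,-2) → π∥ = 8-2·τ ≈ -0.4721, π⊥ = 8-2·τ' ≈ 8.4721 ∉ [-1.4, 0.2) ⇒ out
candidate 3: (m,n)=(1,-13) → π∥ = 1-13·τ ≈ -54.0689, π⊥ = 1-13·τ' ≈ 4.0689 ∉ [-1.4, 0.2) ⇒ out
candidate 4: (m,n)=(7,18) → π∥ = 7+18·τ ≈ 83.2492, π⊥ = 7+18·τ' ≈ 2.7508 ∉ [-1.4, 0.2) ⇒ out
candidate 5: (m,n)=(1,7) → π∥ = 1+7·τ ≈ 30.6525, π⊥ = 1+7·τ' ≈ -0.6525 ∈ [-1.4, 0.2) ⇒ IN Λ
candidate 6: (m,n)=(2,17) → π∥ = 2+17·τ ≈ 74.0132, π⊥ = 2+17·τ' ≈ -2.0132 ∉ [-1.4, 0.2) ⇒ out
candidate 7: (m,n)=(16,-4) → π∥ = 16-4·τ ≈ -0.9443, π⊥ = 16-4·τ' ≈ 16.9443 ∉ [-1.4, 0.2) ⇒ out
candidate 8: (m,n)=(-3,-1) → π∥ = -3-1·τ ≈ -7.2361, π⊥ = -3-1·τ' ≈ -2.7639 ∉ [-1.4, 0.2) ⇒ out

1, 5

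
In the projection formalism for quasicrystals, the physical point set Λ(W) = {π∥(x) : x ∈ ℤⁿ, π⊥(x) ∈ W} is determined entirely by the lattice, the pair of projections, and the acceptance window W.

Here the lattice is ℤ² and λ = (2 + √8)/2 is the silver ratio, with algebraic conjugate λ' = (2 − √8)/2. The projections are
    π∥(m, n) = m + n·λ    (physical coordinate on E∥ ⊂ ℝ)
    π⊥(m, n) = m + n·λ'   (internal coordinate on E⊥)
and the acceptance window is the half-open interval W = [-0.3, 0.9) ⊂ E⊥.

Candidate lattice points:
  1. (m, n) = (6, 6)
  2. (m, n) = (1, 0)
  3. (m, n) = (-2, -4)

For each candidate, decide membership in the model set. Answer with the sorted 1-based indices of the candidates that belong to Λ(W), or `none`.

Numerically λ ≈ 2.414214 and λ' = −1/λ ≈ -0.414214.
candidate 1: (m,n)=(6,6) → π∥ = 6+6·λ ≈ 20.485281, π⊥ = 6+6·λ' ≈ 3.514719 ∉ [-0.3, 0.9) ⇒ out
candidate 2: (m,n)=(1,0) → π∥ = 1+0·λ ≈ 1.000000, π⊥ = 1+0·λ' ≈ 1.000000 ∉ [-0.3, 0.9) ⇒ out
candidate 3: (m,n)=(-2,-4) → π∥ = -2-4·λ ≈ -11.656854, π⊥ = -2-4·λ' ≈ -0.343146 ∉ [-0.3, 0.9) ⇒ out

none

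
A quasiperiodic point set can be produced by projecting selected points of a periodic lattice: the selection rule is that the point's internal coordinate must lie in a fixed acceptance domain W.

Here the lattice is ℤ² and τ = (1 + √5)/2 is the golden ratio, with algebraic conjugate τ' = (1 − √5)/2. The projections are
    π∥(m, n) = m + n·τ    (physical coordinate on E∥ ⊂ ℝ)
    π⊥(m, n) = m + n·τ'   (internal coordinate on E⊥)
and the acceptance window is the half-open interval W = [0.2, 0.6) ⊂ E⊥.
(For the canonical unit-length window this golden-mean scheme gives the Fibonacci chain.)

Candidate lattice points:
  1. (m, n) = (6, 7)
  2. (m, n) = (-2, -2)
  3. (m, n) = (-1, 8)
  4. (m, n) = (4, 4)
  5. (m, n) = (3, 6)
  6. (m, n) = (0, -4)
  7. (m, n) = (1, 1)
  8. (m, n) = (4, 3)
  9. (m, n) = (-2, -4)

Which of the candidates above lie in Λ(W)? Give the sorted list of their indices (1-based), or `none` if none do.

7, 9

Compute τ' = (1−√5)/2 = -0.6180, so π⊥(m,n) = m -0.6180·n.
#1 (6,7): internal coord 6 + (7)·τ' = +1.6738; +1.6738 ∉ [0.2, 0.6) → out
#2 (-2,-2): internal coord -2 + (-2)·τ' = -0.7639; -0.7639 ∉ [0.2, 0.6) → out
#3 (-1,8): internal coord -1 + (8)·τ' = -5.9443; -5.9443 ∉ [0.2, 0.6) → out
#4 (4,4): internal coord 4 + (4)·τ' = +1.5279; +1.5279 ∉ [0.2, 0.6) → out
#5 (3,6): internal coord 3 + (6)·τ' = -0.7082; -0.7082 ∉ [0.2, 0.6) → out
#6 (0,-4): internal coord 0 + (-4)·τ' = +2.4721; +2.4721 ∉ [0.2, 0.6) → out
#7 (1,1): internal coord 1 + (1)·τ' = +0.3820; +0.3820 ∈ [0.2, 0.6) → IN Λ
#8 (4,3): internal coord 4 + (3)·τ' = +2.1459; +2.1459 ∉ [0.2, 0.6) → out
#9 (-2,-4): internal coord -2 + (-4)·τ' = +0.4721; +0.4721 ∈ [0.2, 0.6) → IN Λ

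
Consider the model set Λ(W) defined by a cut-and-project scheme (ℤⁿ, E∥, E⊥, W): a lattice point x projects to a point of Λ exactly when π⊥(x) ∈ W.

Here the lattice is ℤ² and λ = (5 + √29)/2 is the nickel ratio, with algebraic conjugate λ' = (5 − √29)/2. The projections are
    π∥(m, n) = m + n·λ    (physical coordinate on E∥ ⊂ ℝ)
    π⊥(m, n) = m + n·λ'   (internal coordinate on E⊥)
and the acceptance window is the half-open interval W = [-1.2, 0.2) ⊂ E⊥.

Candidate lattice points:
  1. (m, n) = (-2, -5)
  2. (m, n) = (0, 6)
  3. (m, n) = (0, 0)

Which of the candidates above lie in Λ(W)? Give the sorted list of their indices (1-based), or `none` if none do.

1, 2, 3

Numerically λ ≈ 5.1926 and λ' = −1/λ ≈ -0.1926.
#1 (-2,-5): internal coord -2 + (-5)·λ' = -1.0371; -1.0371 ∈ [-1.2, 0.2) → IN Λ
#2 (0,6): internal coord 0 + (6)·λ' = -1.1555; -1.1555 ∈ [-1.2, 0.2) → IN Λ
#3 (0,0): internal coord 0 + (0)·λ' = +0.0000; +0.0000 ∈ [-1.2, 0.2) → IN Λ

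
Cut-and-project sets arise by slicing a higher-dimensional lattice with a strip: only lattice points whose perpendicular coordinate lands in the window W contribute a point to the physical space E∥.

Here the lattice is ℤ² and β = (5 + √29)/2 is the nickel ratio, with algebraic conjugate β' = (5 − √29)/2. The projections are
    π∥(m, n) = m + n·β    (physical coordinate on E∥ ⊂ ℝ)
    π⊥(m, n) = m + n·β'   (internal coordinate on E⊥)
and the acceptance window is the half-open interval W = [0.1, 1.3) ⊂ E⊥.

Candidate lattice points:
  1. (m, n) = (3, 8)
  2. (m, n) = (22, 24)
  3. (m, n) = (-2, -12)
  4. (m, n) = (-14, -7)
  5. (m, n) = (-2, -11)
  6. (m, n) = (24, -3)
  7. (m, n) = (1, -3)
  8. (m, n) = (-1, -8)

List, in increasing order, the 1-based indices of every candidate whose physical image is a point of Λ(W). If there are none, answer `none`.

β' = (5−√29)/2 ≈ -0.19258.
#1 (3,8): internal coord 3 + (8)·β' = +1.45934; +1.45934 ∉ [0.1, 1.3) → out
#2 (22,24): internal coord 22 + (24)·β' = +17.37802; +17.37802 ∉ [0.1, 1.3) → out
#3 (-2,-12): internal coord -2 + (-12)·β' = +0.31099; +0.31099 ∈ [0.1, 1.3) → IN Λ
#4 (-14,-7): internal coord -14 + (-7)·β' = -12.65192; -12.65192 ∉ [0.1, 1.3) → out
#5 (-2,-11): internal coord -2 + (-11)·β' = +0.11841; +0.11841 ∈ [0.1, 1.3) → IN Λ
#6 (24,-3): internal coord 24 + (-3)·β' = +24.57775; +24.57775 ∉ [0.1, 1.3) → out
#7 (1,-3): internal coord 1 + (-3)·β' = +1.57775; +1.57775 ∉ [0.1, 1.3) → out
#8 (-1,-8): internal coord -1 + (-8)·β' = +0.54066; +0.54066 ∈ [0.1, 1.3) → IN Λ

3, 5, 8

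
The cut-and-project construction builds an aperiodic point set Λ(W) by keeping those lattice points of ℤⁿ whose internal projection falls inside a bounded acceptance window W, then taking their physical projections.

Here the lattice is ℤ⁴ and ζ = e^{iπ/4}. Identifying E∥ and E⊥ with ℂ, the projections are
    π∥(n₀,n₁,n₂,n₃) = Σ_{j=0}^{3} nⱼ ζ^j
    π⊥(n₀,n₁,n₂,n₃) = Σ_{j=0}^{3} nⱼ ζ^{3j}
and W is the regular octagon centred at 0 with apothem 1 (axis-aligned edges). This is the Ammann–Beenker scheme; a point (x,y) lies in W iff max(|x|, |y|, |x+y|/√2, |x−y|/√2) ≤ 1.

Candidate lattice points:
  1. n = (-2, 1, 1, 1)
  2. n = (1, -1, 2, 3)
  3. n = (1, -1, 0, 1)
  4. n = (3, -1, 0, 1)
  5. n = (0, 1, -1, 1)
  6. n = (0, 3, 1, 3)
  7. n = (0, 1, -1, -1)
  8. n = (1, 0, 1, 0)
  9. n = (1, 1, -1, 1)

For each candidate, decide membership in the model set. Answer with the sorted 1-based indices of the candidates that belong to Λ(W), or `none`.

π⊥(n) = n₀ + n₁ζ³ + n₂ζ⁶ + n₃ζ⁹ where ζ = e^{iπ/4}.
#1 (-2, 1, 1, 1): internal (-2.0000, 0.4142); octagon support 2.0000 vs apothem 1 → ∉ W
#2 (1, -1, 2, 3): internal (3.8284, -0.5858); octagon support 3.8284 vs apothem 1 → ∉ W
#3 (1, -1, 0, 1): internal (2.4142, 0.0000); octagon support 2.4142 vs apothem 1 → ∉ W
#4 (3, -1, 0, 1): internal (4.4142, 0.0000); octagon support 4.4142 vs apothem 1 → ∉ W
#5 (0, 1, -1, 1): internal (0.0000, 2.4142); octagon support 2.4142 vs apothem 1 → ∉ W
#6 (0, 3, 1, 3): internal (0.0000, 3.2426); octagon support 3.2426 vs apothem 1 → ∉ W
#7 (0, 1, -1, -1): internal (-1.4142, 1.0000); octagon support 1.7071 vs apothem 1 → ∉ W
#8 (1, 0, 1, 0): internal (1.0000, -1.0000); octagon support 1.4142 vs apothem 1 → ∉ W
#9 (1, 1, -1, 1): internal (1.0000, 2.4142); octagon support 2.4142 vs apothem 1 → ∉ W

none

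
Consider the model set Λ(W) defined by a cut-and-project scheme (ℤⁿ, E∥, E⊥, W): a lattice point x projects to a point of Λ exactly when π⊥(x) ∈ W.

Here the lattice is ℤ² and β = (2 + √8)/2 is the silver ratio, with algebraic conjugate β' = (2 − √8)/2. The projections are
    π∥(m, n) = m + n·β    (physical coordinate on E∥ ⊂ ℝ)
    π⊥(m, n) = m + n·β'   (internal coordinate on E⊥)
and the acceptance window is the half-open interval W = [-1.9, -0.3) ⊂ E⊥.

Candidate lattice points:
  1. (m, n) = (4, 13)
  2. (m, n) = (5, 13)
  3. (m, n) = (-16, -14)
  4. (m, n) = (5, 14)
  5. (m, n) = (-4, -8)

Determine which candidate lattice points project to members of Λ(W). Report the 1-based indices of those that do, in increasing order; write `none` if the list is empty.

β' = (2−√8)/2 ≈ -0.414214.
candidate 1: (m,n)=(4,13) → π∥ = 4+13·β ≈ 35.384776, π⊥ = 4+13·β' ≈ -1.384776 ∈ [-1.9, -0.3) ⇒ IN Λ
candidate 2: (m,n)=(5,13) → π∥ = 5+13·β ≈ 36.384776, π⊥ = 5+13·β' ≈ -0.384776 ∈ [-1.9, -0.3) ⇒ IN Λ
candidate 3: (m,n)=(-16,-14) → π∥ = -16-14·β ≈ -49.798990, π⊥ = -16-14·β' ≈ -10.201010 ∉ [-1.9, -0.3) ⇒ out
candidate 4: (m,n)=(5,14) → π∥ = 5+14·β ≈ 38.798990, π⊥ = 5+14·β' ≈ -0.798990 ∈ [-1.9, -0.3) ⇒ IN Λ
candidate 5: (m,n)=(-4,-8) → π∥ = -4-8·β ≈ -23.313708, π⊥ = -4-8·β' ≈ -0.686292 ∈ [-1.9, -0.3) ⇒ IN Λ

1, 2, 4, 5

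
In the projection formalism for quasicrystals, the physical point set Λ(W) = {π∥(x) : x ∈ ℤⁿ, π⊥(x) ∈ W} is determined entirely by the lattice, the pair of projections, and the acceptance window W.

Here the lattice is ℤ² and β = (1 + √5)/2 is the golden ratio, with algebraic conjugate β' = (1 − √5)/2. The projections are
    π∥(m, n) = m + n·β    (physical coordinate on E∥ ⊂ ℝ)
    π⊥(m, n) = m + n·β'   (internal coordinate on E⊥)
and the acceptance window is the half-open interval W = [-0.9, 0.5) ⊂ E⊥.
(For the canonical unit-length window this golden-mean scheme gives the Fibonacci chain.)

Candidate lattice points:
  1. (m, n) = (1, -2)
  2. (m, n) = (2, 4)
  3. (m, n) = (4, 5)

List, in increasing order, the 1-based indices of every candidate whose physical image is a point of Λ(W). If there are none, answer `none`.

2

β' = (1−√5)/2 ≈ -0.61803.
#1 (1,-2): internal coord 1 + (-2)·β' = +2.23607; +2.23607 ∉ [-0.9, 0.5) → out
#2 (2,4): internal coord 2 + (4)·β' = -0.47214; -0.47214 ∈ [-0.9, 0.5) → IN Λ
#3 (4,5): internal coord 4 + (5)·β' = +0.90983; +0.90983 ∉ [-0.9, 0.5) → out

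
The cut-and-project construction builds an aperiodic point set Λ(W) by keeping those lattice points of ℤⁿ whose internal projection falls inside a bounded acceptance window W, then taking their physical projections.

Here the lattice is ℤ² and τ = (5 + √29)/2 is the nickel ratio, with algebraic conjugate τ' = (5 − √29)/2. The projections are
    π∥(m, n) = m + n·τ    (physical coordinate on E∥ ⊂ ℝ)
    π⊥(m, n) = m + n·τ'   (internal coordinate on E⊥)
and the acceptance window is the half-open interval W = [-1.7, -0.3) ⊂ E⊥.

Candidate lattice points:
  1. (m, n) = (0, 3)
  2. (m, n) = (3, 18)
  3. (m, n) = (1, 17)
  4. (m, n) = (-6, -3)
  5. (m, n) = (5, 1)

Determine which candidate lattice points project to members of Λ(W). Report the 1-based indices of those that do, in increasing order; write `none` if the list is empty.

1, 2

Numerically τ ≈ 5.192582 and τ' = −1/τ ≈ -0.192582.
#1 (0,3): internal coord 0 + (3)·τ' = -0.577747; -0.577747 ∈ [-1.7, -0.3) → IN Λ
#2 (3,18): internal coord 3 + (18)·τ' = -0.466483; -0.466483 ∈ [-1.7, -0.3) → IN Λ
#3 (1,17): internal coord 1 + (17)·τ' = -2.273901; -2.273901 ∉ [-1.7, -0.3) → out
#4 (-6,-3): internal coord -6 + (-3)·τ' = -5.422253; -5.422253 ∉ [-1.7, -0.3) → out
#5 (5,1): internal coord 5 + (1)·τ' = +4.807418; +4.807418 ∉ [-1.7, -0.3) → out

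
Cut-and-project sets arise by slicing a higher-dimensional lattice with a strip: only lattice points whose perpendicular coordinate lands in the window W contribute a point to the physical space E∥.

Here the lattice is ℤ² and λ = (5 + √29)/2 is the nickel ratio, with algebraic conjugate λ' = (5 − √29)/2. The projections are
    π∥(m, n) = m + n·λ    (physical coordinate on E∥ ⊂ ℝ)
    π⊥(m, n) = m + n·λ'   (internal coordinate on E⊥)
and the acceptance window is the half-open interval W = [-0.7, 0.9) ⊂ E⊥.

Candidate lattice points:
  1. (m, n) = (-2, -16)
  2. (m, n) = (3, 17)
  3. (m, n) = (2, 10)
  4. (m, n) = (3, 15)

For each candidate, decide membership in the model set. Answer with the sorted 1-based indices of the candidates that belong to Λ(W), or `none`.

2, 3, 4

Compute λ' = (5−√29)/2 = -0.19258, so π⊥(m,n) = m -0.19258·n.
#1 (-2,-16): internal coord -2 + (-16)·λ' = +1.08132; +1.08132 ∉ [-0.7, 0.9) → out
#2 (3,17): internal coord 3 + (17)·λ' = -0.27390; -0.27390 ∈ [-0.7, 0.9) → IN Λ
#3 (2,10): internal coord 2 + (10)·λ' = +0.07418; +0.07418 ∈ [-0.7, 0.9) → IN Λ
#4 (3,15): internal coord 3 + (15)·λ' = +0.11126; +0.11126 ∈ [-0.7, 0.9) → IN Λ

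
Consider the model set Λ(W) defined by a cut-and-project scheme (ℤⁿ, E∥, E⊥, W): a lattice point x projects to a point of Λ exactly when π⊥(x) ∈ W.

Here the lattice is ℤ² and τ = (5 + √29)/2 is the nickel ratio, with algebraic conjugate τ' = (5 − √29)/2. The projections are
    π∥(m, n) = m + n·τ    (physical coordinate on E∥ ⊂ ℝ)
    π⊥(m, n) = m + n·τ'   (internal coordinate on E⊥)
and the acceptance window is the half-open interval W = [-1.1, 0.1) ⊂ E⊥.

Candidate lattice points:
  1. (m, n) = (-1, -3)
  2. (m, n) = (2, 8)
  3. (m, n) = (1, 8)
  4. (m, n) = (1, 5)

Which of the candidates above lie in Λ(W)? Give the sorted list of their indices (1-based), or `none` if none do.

1, 3, 4

Numerically τ ≈ 5.192582 and τ' = −1/τ ≈ -0.192582.
candidate 1: (m,n)=(-1,-3) → π∥ = -1-3·τ ≈ -16.577747, π⊥ = -1-3·τ' ≈ -0.422253 ∈ [-1.1, 0.1) ⇒ IN Λ
candidate 2: (m,n)=(2,8) → π∥ = 2+8·τ ≈ 43.540659, π⊥ = 2+8·τ' ≈ 0.459341 ∉ [-1.1, 0.1) ⇒ out
candidate 3: (m,n)=(1,8) → π∥ = 1+8·τ ≈ 42.540659, π⊥ = 1+8·τ' ≈ -0.540659 ∈ [-1.1, 0.1) ⇒ IN Λ
candidate 4: (m,n)=(1,5) → π∥ = 1+5·τ ≈ 26.962912, π⊥ = 1+5·τ' ≈ 0.037088 ∈ [-1.1, 0.1) ⇒ IN Λ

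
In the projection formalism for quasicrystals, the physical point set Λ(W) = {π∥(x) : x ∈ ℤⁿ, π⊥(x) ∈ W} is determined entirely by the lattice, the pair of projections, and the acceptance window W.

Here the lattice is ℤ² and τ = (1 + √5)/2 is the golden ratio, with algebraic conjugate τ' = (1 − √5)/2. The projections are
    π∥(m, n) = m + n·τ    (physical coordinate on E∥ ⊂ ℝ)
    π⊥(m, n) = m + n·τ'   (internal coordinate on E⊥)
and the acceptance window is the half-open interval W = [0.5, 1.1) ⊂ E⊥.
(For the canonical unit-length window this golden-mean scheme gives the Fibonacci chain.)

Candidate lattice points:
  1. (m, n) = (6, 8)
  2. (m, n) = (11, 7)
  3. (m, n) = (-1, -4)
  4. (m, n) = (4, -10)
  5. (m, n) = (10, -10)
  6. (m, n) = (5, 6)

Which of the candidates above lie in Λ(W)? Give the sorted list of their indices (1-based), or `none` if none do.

Compute τ' = (1−√5)/2 = -0.61803, so π⊥(m,n) = m -0.61803·n.
[1] lift (6,8): star map gives 1.05573; window check 0.5 ≤ 1.05573 < 1.1 is true → IN Λ
[2] lift (11,7): star map gives 6.67376; window check 0.5 ≤ 6.67376 < 1.1 is false → out
[3] lift (-1,-4): star map gives 1.47214; window check 0.5 ≤ 1.47214 < 1.1 is false → out
[4] lift (4,-10): star map gives 10.18034; window check 0.5 ≤ 10.18034 < 1.1 is false → out
[5] lift (10,-10): star map gives 16.18034; window check 0.5 ≤ 16.18034 < 1.1 is false → out
[6] lift (5,6): star map gives 1.29180; window check 0.5 ≤ 1.29180 < 1.1 is false → out

1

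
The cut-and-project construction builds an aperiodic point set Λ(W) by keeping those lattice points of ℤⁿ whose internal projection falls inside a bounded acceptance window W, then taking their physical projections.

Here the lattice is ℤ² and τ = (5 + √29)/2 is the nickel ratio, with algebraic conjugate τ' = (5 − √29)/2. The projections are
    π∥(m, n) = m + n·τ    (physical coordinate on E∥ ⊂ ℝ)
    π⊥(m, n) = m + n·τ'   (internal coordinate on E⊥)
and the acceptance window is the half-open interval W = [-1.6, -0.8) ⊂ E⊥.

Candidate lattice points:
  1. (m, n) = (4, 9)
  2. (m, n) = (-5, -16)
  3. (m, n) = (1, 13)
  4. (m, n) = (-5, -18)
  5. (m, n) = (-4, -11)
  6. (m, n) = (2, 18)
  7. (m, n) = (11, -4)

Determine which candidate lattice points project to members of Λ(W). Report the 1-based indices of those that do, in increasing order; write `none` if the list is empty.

Compute τ' = (5−√29)/2 = -0.192582, so π⊥(m,n) = m -0.192582·n.
[1] lift (4,9): star map gives 2.266758; window check -1.6 ≤ 2.266758 < -0.8 is false → out
[2] lift (-5,-16): star map gives -1.918682; window check -1.6 ≤ -1.918682 < -0.8 is false → out
[3] lift (1,13): star map gives -1.503571; window check -1.6 ≤ -1.503571 < -0.8 is true → IN Λ
[4] lift (-5,-18): star map gives -1.533517; window check -1.6 ≤ -1.533517 < -0.8 is true → IN Λ
[5] lift (-4,-11): star map gives -1.881594; window check -1.6 ≤ -1.881594 < -0.8 is false → out
[6] lift (2,18): star map gives -1.466483; window check -1.6 ≤ -1.466483 < -0.8 is true → IN Λ
[7] lift (11,-4): star map gives 11.770330; window check -1.6 ≤ 11.770330 < -0.8 is false → out

3, 4, 6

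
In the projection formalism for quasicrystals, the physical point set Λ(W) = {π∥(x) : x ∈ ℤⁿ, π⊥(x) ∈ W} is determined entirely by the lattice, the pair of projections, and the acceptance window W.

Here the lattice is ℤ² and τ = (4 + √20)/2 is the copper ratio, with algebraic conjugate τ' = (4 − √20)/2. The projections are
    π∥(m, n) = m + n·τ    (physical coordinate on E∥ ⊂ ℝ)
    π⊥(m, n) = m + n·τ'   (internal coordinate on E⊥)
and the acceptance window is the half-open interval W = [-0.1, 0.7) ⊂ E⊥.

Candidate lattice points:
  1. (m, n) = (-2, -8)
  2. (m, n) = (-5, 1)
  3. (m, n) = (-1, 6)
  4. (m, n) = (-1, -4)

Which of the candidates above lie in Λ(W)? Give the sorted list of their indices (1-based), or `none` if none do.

Compute τ' = (4−√20)/2 = -0.2361, so π⊥(m,n) = m -0.2361·n.
#1 (-2,-8): internal coord -2 + (-8)·τ' = -0.1115; -0.1115 ∉ [-0.1, 0.7) → out
#2 (-5,1): internal coord -5 + (1)·τ' = -5.2361; -5.2361 ∉ [-0.1, 0.7) → out
#3 (-1,6): internal coord -1 + (6)·τ' = -2.4164; -2.4164 ∉ [-0.1, 0.7) → out
#4 (-1,-4): internal coord -1 + (-4)·τ' = -0.0557; -0.0557 ∈ [-0.1, 0.7) → IN Λ

4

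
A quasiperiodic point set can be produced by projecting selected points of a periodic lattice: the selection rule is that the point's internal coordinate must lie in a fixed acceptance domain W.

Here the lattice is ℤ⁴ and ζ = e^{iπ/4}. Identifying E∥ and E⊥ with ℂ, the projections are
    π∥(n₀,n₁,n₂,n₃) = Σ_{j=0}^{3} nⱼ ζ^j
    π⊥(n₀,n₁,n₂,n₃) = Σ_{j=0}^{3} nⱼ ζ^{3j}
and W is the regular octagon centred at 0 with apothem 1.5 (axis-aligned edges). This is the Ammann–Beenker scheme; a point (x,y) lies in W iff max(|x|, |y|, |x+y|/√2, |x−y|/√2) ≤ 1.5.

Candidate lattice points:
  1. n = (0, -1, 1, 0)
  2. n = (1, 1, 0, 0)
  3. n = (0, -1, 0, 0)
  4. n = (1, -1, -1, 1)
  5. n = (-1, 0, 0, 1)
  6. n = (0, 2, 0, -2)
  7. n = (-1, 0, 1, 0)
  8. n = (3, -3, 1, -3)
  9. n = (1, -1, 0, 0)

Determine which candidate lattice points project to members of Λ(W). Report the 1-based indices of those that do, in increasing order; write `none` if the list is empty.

2, 3, 5, 7

π⊥(n) = n₀ + n₁ζ³ + n₂ζ⁶ + n₃ζ⁹ where ζ = e^{iπ/4}.
candidate 1: n = (0, -1, 1, 0) → π⊥ ≈ (+0.707107, -1.707107); max(|x|,|y|,|x±y|/√2) = 1.707107 > 1.5 ⇒ ∉ W
candidate 2: n = (1, 1, 0, 0) → π⊥ ≈ (+0.292893, +0.707107); max(|x|,|y|,|x±y|/√2) = 0.707107 ≤ 1.5 ⇒ ∈ W
candidate 3: n = (0, -1, 0, 0) → π⊥ ≈ (+0.707107, -0.707107); max(|x|,|y|,|x±y|/√2) = 1.000000 ≤ 1.5 ⇒ ∈ W
candidate 4: n = (1, -1, -1, 1) → π⊥ ≈ (+2.414214, +1.000000); max(|x|,|y|,|x±y|/√2) = 2.414214 > 1.5 ⇒ ∉ W
candidate 5: n = (-1, 0, 0, 1) → π⊥ ≈ (-0.292893, +0.707107); max(|x|,|y|,|x±y|/√2) = 0.707107 ≤ 1.5 ⇒ ∈ W
candidate 6: n = (0, 2, 0, -2) → π⊥ ≈ (-2.828427, +0.000000); max(|x|,|y|,|x±y|/√2) = 2.828427 > 1.5 ⇒ ∉ W
candidate 7: n = (-1, 0, 1, 0) → π⊥ ≈ (-1.000000, -1.000000); max(|x|,|y|,|x±y|/√2) = 1.414214 ≤ 1.5 ⇒ ∈ W
candidate 8: n = (3, -3, 1, -3) → π⊥ ≈ (+3.000000, -5.242641); max(|x|,|y|,|x±y|/√2) = 5.828427 > 1.5 ⇒ ∉ W
candidate 9: n = (1, -1, 0, 0) → π⊥ ≈ (+1.707107, -0.707107); max(|x|,|y|,|x±y|/√2) = 1.707107 > 1.5 ⇒ ∉ W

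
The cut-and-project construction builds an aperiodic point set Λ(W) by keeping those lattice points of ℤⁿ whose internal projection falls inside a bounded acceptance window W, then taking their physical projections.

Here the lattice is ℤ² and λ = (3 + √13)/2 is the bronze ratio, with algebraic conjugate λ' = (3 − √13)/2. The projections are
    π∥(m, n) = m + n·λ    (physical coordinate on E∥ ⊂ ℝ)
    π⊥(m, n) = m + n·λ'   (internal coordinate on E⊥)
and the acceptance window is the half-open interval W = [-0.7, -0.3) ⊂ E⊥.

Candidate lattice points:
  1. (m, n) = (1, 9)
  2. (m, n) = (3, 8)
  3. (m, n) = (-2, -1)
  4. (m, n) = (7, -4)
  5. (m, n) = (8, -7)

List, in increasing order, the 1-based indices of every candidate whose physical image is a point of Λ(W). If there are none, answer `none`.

none

Numerically λ ≈ 3.3028 and λ' = −1/λ ≈ -0.3028.
#1 (1,9): internal coord 1 + (9)·λ' = -1.7250; -1.7250 ∉ [-0.7, -0.3) → out
#2 (3,8): internal coord 3 + (8)·λ' = +0.5778; +0.5778 ∉ [-0.7, -0.3) → out
#3 (-2,-1): internal coord -2 + (-1)·λ' = -1.6972; -1.6972 ∉ [-0.7, -0.3) → out
#4 (7,-4): internal coord 7 + (-4)·λ' = +8.2111; +8.2111 ∉ [-0.7, -0.3) → out
#5 (8,-7): internal coord 8 + (-7)·λ' = +10.1194; +10.1194 ∉ [-0.7, -0.3) → out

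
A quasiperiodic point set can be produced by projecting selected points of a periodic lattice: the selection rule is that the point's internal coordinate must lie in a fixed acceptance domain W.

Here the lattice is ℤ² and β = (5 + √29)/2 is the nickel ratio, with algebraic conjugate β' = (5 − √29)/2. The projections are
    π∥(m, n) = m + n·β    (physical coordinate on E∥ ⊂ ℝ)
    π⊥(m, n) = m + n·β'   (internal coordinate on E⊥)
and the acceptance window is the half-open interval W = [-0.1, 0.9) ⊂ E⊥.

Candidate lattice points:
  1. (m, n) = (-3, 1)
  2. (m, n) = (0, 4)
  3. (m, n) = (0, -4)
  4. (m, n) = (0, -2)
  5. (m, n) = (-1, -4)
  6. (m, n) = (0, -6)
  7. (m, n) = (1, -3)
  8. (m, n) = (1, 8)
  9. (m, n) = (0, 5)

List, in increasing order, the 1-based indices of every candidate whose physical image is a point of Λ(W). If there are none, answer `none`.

β' = (5−√29)/2 ≈ -0.1926.
[1] lift (-3,1): star map gives -3.1926; window check -0.1 ≤ -3.1926 < 0.9 is false → out
[2] lift (0,4): star map gives -0.7703; window check -0.1 ≤ -0.7703 < 0.9 is false → out
[3] lift (0,-4): star map gives 0.7703; window check -0.1 ≤ 0.7703 < 0.9 is true → IN Λ
[4] lift (0,-2): star map gives 0.3852; window check -0.1 ≤ 0.3852 < 0.9 is true → IN Λ
[5] lift (-1,-4): star map gives -0.2297; window check -0.1 ≤ -0.2297 < 0.9 is false → out
[6] lift (0,-6): star map gives 1.1555; window check -0.1 ≤ 1.1555 < 0.9 is false → out
[7] lift (1,-3): star map gives 1.5777; window check -0.1 ≤ 1.5777 < 0.9 is false → out
[8] lift (1,8): star map gives -0.5407; window check -0.1 ≤ -0.5407 < 0.9 is false → out
[9] lift (0,5): star map gives -0.9629; window check -0.1 ≤ -0.9629 < 0.9 is false → out

3, 4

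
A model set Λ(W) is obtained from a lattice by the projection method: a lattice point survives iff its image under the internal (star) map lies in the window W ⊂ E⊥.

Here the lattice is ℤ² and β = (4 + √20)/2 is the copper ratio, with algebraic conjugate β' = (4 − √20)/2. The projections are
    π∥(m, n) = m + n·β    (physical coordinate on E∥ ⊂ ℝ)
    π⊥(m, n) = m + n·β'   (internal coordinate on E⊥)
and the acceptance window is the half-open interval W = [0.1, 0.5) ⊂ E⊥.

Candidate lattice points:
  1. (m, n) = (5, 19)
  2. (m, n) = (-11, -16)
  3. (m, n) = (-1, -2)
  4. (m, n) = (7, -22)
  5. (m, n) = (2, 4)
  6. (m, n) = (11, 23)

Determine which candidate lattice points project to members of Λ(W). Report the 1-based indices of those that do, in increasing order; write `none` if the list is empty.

β' = (4−√20)/2 ≈ -0.23607.
candidate 1: (m,n)=(5,19) → π∥ = 5+19·β ≈ 85.48529, π⊥ = 5+19·β' ≈ 0.51471 ∉ [0.1, 0.5) ⇒ out
candidate 2: (m,n)=(-11,-16) → π∥ = -11-16·β ≈ -78.77709, π⊥ = -11-16·β' ≈ -7.22291 ∉ [0.1, 0.5) ⇒ out
candidate 3: (m,n)=(-1,-2) → π∥ = -1-2·β ≈ -9.47214, π⊥ = -1-2·β' ≈ -0.52786 ∉ [0.1, 0.5) ⇒ out
candidate 4: (m,n)=(7,-22) → π∥ = 7-22·β ≈ -86.19350, π⊥ = 7-22·β' ≈ 12.19350 ∉ [0.1, 0.5) ⇒ out
candidate 5: (m,n)=(2,4) → π∥ = 2+4·β ≈ 18.94427, π⊥ = 2+4·β' ≈ 1.05573 ∉ [0.1, 0.5) ⇒ out
candidate 6: (m,n)=(11,23) → π∥ = 11+23·β ≈ 108.42956, π⊥ = 11+23·β' ≈ 5.57044 ∉ [0.1, 0.5) ⇒ out

none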